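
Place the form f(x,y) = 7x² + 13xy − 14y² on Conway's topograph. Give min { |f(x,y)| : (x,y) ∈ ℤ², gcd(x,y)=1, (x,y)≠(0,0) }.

river: ρ → (-14,15,6)
river: ρ → (6,21,-5)
river: ρ → (-5,19,10)
river: ρ → (10,21,-3)
river: ρ → (-3,21,10)
river: ρ → (10,19,-5)
river: ρ → (-5,21,6)
river: ρ → (6,15,-14)
river: ρ → (-14,13,7)
river: ρ → (7,15,-12)
river: ρ → (-12,9,10)
river: ρ → (10,11,-11)
river: ρ → (-11,11,10)
river: ρ → (10,9,-12)
river: ρ → (-12,15,7)
river: ρ → (7,13,-14)
closes: descent 0, river 16
min |a| on river = 3

3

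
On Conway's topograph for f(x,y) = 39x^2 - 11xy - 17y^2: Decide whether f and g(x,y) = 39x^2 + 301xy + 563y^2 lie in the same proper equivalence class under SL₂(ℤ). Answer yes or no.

D₁ = 2773, D₂ = 2773
river cycle of f (length 30): (-17, 45, 11), (11, 43, -21), (-21, 41, 13), (13, 37, -27), (-27, 17, 23), (23, 29, -21), (-21, 13, 31), (31, 49, -3), (-3, 47, 47), (47, 47, -3), … (20 more)
river cycle of g (length 30): (-17, 45, 11), (11, 43, -21), (-21, 41, 13), (13, 37, -27), (-27, 17, 23), (23, 29, -21), (-21, 13, 31), (31, 49, -3), (-3, 47, 47), (47, 47, -3), … (20 more)
cycles coincide ⇒ equivalent

yes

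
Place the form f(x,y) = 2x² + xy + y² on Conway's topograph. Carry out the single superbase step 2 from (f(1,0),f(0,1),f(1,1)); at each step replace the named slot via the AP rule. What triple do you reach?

start (2,1,4) = (f(1,0),f(0,1),f(1,1))
replace slot 2: 2·(2+4) − 1 = 11 → (2,11,4)

2,11,4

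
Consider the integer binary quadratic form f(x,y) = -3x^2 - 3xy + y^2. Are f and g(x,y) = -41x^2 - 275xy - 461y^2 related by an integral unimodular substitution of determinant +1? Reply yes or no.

D₁ = 21, D₂ = 21
river cycle of f (length 2): (1, 3, -3), (-3, 3, 1)
river cycle of g (length 2): (1, 3, -3), (-3, 3, 1)
cycles coincide ⇒ equivalent

yes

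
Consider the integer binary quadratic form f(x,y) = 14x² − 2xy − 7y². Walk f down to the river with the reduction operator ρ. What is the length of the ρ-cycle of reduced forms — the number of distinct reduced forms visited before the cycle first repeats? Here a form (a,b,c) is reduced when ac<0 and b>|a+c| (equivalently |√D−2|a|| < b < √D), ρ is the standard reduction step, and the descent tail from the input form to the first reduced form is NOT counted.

D = 396, ⌊√D⌋ = 19
descent: ρ → (-7,16,5)  [lands on river]
river: ρ → (5,14,-10)
river: ρ → (-10,6,9)
river: ρ → (9,12,-7)
ρ-cycle length = 4 (tail of 1 descent step not counted)

4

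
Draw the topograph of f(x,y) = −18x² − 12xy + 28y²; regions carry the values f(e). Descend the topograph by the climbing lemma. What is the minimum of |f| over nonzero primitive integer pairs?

descent: ρ → (28,12,-18)  [lands on river]
river: ρ → (-18,24,22)
river: ρ → (22,20,-20)
river: ρ → (-20,20,22)
river: ρ → (22,24,-18)
river: ρ → (-18,12,28)
river: ρ → (28,44,-2)
river: ρ → (-2,44,28)
closes: descent 1, river 8
min |a| on river = 2

2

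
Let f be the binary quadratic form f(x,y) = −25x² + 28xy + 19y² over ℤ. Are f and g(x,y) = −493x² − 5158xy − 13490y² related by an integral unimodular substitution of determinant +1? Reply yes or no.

D₁ = 2684, D₂ = 2684
river cycle of f (length 10): (19, 48, -5), (-5, 42, 46), (46, 50, -1), (-1, 50, 46), (46, 42, -5), (-5, 48, 19), (19, 28, -25), (-25, 22, 22), (22, 22, -25), (-25, 28, 19)
river cycle of g (length 10): (-25, 28, 19), (19, 48, -5), (-5, 42, 46), (46, 50, -1), (-1, 50, 46), (46, 42, -5), (-5, 48, 19), (19, 28, -25), (-25, 22, 22), (22, 22, -25)
cycles coincide ⇒ equivalent

yes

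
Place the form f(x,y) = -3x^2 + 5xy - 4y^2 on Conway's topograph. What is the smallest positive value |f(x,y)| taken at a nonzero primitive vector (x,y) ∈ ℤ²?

translate: b→1 (≡-5 mod 6), so (3,-5,4)→(3,1,2)
flip: (3,1,2)→(2,-1,3)
reduced (well bottom): (2,-1,3) with a≤c, −a<b≤a
well minimum |f| = |-2| = 2 (negative-definite)

2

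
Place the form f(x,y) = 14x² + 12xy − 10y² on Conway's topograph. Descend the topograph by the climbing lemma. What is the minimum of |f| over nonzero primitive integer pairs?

river: ρ → (-10,8,16)
river: ρ → (16,24,-2)
river: ρ → (-2,24,16)
river: ρ → (16,8,-10)
river: ρ → (-10,12,14)
river: ρ → (14,16,-8)
river: ρ → (-8,16,14)
river: ρ → (14,12,-10)
closes: descent 0, river 8
min |a| on river = 2

2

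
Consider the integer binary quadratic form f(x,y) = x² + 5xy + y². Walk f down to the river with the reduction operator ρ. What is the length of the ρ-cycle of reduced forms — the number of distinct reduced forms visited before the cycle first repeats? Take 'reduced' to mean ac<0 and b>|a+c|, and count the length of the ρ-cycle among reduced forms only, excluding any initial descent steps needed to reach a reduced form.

D = 21, ⌊√D⌋ = 4
descent: ρ → (1,3,-3)  [lands on river]
river: ρ → (-3,3,1)
ρ-cycle length = 2 (tail of 1 descent step not counted)

2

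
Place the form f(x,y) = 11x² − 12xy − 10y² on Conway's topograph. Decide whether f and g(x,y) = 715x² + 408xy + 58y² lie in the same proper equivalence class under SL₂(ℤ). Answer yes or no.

D₁ = 584, D₂ = 584
river cycle of f (length 8): (-10, 12, 11), (11, 10, -11), (-11, 12, 10), (10, 8, -13), (-13, 18, 5), (5, 22, -5), (-5, 18, 13), (13, 8, -10)
river cycle of g (length 8): (11, 10, -11), (-11, 12, 10), (10, 8, -13), (-13, 18, 5), (5, 22, -5), (-5, 18, 13), (13, 8, -10), (-10, 12, 11)
cycles coincide ⇒ equivalent

yes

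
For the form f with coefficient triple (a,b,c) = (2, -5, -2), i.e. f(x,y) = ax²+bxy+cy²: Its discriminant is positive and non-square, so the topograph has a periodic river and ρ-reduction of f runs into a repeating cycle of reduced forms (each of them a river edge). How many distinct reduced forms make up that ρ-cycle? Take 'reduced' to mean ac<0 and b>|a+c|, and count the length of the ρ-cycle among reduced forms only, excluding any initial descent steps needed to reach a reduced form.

D = 41, ⌊√D⌋ = 6
descent: ρ → (-2,5,2)  [lands on river]
river: ρ → (2,3,-4)
river: ρ → (-4,5,1)
river: ρ → (1,5,-4)
river: ρ → (-4,3,2)
river: ρ → (2,5,-2)
river: ρ → (-2,3,4)
river: ρ → (4,5,-1)
river: ρ → (-1,5,4)
river: ρ → (4,3,-2)
ρ-cycle length = 10 (tail of 1 descent step not counted)

10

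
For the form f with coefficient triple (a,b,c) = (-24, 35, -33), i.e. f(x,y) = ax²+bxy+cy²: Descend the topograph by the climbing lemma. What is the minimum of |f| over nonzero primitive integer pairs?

translate: b→13 (≡-35 mod 48), so (24,-35,33)→(24,13,22)
flip: (24,13,22)→(22,-13,24)
reduced (well bottom): (22,-13,24) with a≤c, −a<b≤a
well minimum |f| = |-22| = 22 (negative-definite)

22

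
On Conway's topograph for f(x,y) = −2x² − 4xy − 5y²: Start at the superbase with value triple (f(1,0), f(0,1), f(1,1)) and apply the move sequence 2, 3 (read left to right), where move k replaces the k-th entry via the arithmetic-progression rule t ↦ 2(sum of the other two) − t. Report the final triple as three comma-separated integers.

start (-2,-5,-11) = (f(1,0),f(0,1),f(1,1))
replace slot 2: 2·((-2)+(-11)) − (-5) = -21 → (-2,-21,-11)
replace slot 3: 2·((-2)+(-21)) − (-11) = -35 → (-2,-21,-35)

-2,-21,-35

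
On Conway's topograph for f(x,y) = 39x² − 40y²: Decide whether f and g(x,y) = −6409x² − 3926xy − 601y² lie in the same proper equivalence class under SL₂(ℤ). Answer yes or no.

D₁ = 6240, D₂ = 6240
river cycle of f (length 2): (39, 78, -1), (-1, 78, 39)
river cycle of g (length 2): (39, 78, -1), (-1, 78, 39)
cycles coincide ⇒ equivalent

yes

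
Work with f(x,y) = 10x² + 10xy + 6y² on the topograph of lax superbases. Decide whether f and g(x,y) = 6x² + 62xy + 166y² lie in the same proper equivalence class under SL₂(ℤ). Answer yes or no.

D₁ = -140, D₂ = -140
f: flip: (10,10,6)→(6,-10,10)
f: translate: b→2 (≡-10 mod 12), so (6,-10,10)→(6,2,6)
f: reduced (well bottom): (6,2,6) with a≤c, −a<b≤a
g: translate: b→2 (≡62 mod 12), so (6,62,166)→(6,2,6)
g: reduced (well bottom): (6,2,6) with a≤c, −a<b≤a
reduced forms (6, 2, 6) vs (6, 2, 6) ⇒ equivalent

yes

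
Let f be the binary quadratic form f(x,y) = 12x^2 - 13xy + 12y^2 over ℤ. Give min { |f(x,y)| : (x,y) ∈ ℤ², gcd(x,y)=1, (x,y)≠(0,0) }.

translate: b→11 (≡-13 mod 24), so (12,-13,12)→(12,11,11)
flip: (12,11,11)→(11,-11,12)
translate: b→11 (≡-11 mod 22), so (11,-11,12)→(11,11,12)
reduced (well bottom): (11,11,12) with a≤c, −a<b≤a
well minimum = a = 11

11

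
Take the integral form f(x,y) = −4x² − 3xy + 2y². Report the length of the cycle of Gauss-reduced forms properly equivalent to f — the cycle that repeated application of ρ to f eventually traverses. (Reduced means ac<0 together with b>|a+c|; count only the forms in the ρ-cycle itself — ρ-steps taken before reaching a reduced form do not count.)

D = 41, ⌊√D⌋ = 6
descent: ρ → (2,3,-4)  [lands on river]
river: ρ → (-4,5,1)
river: ρ → (1,5,-4)
river: ρ → (-4,3,2)
river: ρ → (2,5,-2)
river: ρ → (-2,3,4)
river: ρ → (4,5,-1)
river: ρ → (-1,5,4)
river: ρ → (4,3,-2)
river: ρ → (-2,5,2)
ρ-cycle length = 10 (tail of 1 descent step not counted)

10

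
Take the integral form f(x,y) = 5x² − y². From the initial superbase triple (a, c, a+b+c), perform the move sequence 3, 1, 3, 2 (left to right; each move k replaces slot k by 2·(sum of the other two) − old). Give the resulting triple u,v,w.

start (5,-1,4) = (f(1,0),f(0,1),f(1,1))
replace slot 3: 2·(5+(-1)) − 4 = 4 → (5,-1,4)
replace slot 1: 2·((-1)+4) − 5 = 1 → (1,-1,4)
replace slot 3: 2·(1+(-1)) − 4 = -4 → (1,-1,-4)
replace slot 2: 2·(1+(-4)) − (-1) = -5 → (1,-5,-4)

1,-5,-4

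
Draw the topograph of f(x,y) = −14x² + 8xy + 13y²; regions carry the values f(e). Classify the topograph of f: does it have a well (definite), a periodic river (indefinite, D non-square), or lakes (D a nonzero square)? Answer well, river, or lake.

D = b²−4ac = 8² − 4·(-14)·13 = 792
D > 0 non-square ⇒ indefinite ⇒ periodic river

river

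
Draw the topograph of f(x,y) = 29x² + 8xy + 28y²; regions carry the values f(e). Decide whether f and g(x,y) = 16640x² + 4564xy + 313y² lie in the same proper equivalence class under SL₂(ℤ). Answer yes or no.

D₁ = -3184, D₂ = -3184
f: flip: (29,8,28)→(28,-8,29)
f: reduced (well bottom): (28,-8,29) with a≤c, −a<b≤a
g: flip: (16640,4564,313)→(313,-4564,16640)
g: translate: b→-182 (≡-4564 mod 626), so (313,-4564,16640)→(313,-182,29)
g: flip: (313,-182,29)→(29,182,313)
g: translate: b→8 (≡182 mod 58), so (29,182,313)→(29,8,28)
g: flip: (29,8,28)→(28,-8,29)
g: reduced (well bottom): (28,-8,29) with a≤c, −a<b≤a
reduced forms (28, -8, 29) vs (28, -8, 29) ⇒ equivalent

yes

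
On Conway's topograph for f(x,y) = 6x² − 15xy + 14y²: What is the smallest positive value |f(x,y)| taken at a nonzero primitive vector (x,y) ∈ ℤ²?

translate: b→-3 (≡-15 mod 12), so (6,-15,14)→(6,-3,5)
flip: (6,-3,5)→(5,3,6)
reduced (well bottom): (5,3,6) with a≤c, −a<b≤a
well minimum = a = 5

5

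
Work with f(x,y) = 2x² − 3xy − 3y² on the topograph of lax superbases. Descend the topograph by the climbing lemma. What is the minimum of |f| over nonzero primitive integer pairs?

descent: ρ → (-3,3,2)  [lands on river]
river: ρ → (2,5,-1)
river: ρ → (-1,5,2)
river: ρ → (2,3,-3)
closes: descent 1, river 4
min |a| on river = 1

1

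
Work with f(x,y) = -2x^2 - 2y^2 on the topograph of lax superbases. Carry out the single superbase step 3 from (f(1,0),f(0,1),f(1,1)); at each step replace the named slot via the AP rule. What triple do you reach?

start (-2,-2,-4) = (f(1,0),f(0,1),f(1,1))
replace slot 3: 2·((-2)+(-2)) − (-4) = -4 → (-2,-2,-4)

-2,-2,-4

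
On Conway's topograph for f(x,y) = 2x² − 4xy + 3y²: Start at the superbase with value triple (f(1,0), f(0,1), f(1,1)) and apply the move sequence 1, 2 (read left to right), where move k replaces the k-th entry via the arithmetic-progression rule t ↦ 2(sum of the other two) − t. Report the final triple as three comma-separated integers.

start (2,3,1) = (f(1,0),f(0,1),f(1,1))
replace slot 1: 2·(3+1) − 2 = 6 → (6,3,1)
replace slot 2: 2·(6+1) − 3 = 11 → (6,11,1)

6,11,1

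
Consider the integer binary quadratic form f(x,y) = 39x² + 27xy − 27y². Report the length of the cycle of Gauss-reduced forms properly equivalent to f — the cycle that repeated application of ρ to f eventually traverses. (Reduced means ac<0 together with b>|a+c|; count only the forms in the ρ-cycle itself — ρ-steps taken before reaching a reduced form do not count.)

D = 4941, ⌊√D⌋ = 70
river: ρ → (-27,27,39)
river: ρ → (39,51,-15)
river: ρ → (-15,69,3)
river: ρ → (3,69,-15)
river: ρ → (-15,51,39)
river: ρ → (39,27,-27)
ρ-cycle length = 6 (tail of 0 descent steps not counted)

6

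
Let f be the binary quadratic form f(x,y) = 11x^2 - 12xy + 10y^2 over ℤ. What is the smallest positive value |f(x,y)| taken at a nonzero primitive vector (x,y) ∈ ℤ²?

translate: b→10 (≡-12 mod 22), so (11,-12,10)→(11,10,9)
flip: (11,10,9)→(9,-10,11)
translate: b→8 (≡-10 mod 18), so (9,-10,11)→(9,8,10)
reduced (well bottom): (9,8,10) with a≤c, −a<b≤a
well minimum = a = 9

9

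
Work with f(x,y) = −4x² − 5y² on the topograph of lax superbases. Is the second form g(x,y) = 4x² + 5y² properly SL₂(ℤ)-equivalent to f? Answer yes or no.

D₁ = -80, D₂ = -80
f is negative-definite; reduce −f:
−f: reduced (well bottom): (4,0,5) with a≤c, −a<b≤a
flip sign back: reduced form of f is (-4,0,-5)
g: reduced (well bottom): (4,0,5) with a≤c, −a<b≤a
reduced forms (-4, 0, -5) vs (4, 0, 5) ⇒ inequivalent

no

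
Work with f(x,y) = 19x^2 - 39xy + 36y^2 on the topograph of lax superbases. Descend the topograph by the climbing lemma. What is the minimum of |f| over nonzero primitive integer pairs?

translate: b→-1 (≡-39 mod 38), so (19,-39,36)→(19,-1,16)
flip: (19,-1,16)→(16,1,19)
reduced (well bottom): (16,1,19) with a≤c, −a<b≤a
well minimum = a = 16

16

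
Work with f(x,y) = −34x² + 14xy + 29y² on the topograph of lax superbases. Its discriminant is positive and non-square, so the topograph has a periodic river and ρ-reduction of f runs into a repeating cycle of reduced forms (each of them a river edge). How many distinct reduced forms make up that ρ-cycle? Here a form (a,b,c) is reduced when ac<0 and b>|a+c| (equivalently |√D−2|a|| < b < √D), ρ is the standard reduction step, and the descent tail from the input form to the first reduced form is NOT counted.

D = 4140, ⌊√D⌋ = 64
river: ρ → (29,44,-19)
river: ρ → (-19,32,41)
river: ρ → (41,50,-10)
river: ρ → (-10,50,41)
river: ρ → (41,32,-19)
river: ρ → (-19,44,29)
river: ρ → (29,14,-34)
river: ρ → (-34,54,9)
river: ρ → (9,54,-34)
river: ρ → (-34,14,29)
ρ-cycle length = 10 (tail of 0 descent steps not counted)

10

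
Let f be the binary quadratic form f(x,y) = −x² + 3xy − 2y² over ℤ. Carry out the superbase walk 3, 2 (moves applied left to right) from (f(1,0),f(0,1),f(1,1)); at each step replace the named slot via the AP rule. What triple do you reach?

start (-1,-2,0) = (f(1,0),f(0,1),f(1,1))
replace slot 3: 2·((-1)+(-2)) − 0 = -6 → (-1,-2,-6)
replace slot 2: 2·((-1)+(-6)) − (-2) = -12 → (-1,-12,-6)

-1,-12,-6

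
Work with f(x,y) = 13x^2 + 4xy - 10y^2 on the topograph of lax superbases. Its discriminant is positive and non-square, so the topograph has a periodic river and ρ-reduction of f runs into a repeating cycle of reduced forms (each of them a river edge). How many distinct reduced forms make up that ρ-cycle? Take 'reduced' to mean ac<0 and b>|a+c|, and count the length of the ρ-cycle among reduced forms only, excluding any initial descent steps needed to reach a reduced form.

D = 536, ⌊√D⌋ = 23
river: ρ → (-10,16,7)
river: ρ → (7,12,-14)
river: ρ → (-14,16,5)
river: ρ → (5,14,-17)
river: ρ → (-17,20,2)
river: ρ → (2,20,-17)
river: ρ → (-17,14,5)
river: ρ → (5,16,-14)
river: ρ → (-14,12,7)
river: ρ → (7,16,-10)
river: ρ → (-10,4,13)
river: ρ → (13,22,-1)
river: ρ → (-1,22,13)
river: ρ → (13,4,-10)
ρ-cycle length = 14 (tail of 0 descent steps not counted)

14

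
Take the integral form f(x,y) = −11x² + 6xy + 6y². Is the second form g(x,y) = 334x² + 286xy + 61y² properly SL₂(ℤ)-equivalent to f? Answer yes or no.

D₁ = 300, D₂ = 300
river cycle of f (length 4): (6, 6, -11), (-11, 16, 1), (1, 16, -11), (-11, 6, 6)
river cycle of g (length 4): (6, 6, -11), (-11, 16, 1), (1, 16, -11), (-11, 6, 6)
cycles coincide ⇒ equivalent

yes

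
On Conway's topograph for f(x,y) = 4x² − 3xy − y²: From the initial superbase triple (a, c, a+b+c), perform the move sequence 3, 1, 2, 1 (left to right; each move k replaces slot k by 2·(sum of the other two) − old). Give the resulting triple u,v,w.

start (4,-1,0) = (f(1,0),f(0,1),f(1,1))
replace slot 3: 2·(4+(-1)) − 0 = 6 → (4,-1,6)
replace slot 1: 2·((-1)+6) − 4 = 6 → (6,-1,6)
replace slot 2: 2·(6+6) − (-1) = 25 → (6,25,6)
replace slot 1: 2·(25+6) − 6 = 56 → (56,25,6)

56,25,6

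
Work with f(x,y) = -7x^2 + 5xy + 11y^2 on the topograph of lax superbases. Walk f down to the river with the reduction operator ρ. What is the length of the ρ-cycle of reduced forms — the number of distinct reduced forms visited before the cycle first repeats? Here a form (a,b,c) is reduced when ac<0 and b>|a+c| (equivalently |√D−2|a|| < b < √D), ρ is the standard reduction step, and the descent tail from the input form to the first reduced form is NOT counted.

D = 333, ⌊√D⌋ = 18
river: ρ → (11,17,-1)
river: ρ → (-1,17,11)
river: ρ → (11,5,-7)
river: ρ → (-7,9,9)
river: ρ → (9,9,-7)
river: ρ → (-7,5,11)
ρ-cycle length = 6 (tail of 0 descent steps not counted)

6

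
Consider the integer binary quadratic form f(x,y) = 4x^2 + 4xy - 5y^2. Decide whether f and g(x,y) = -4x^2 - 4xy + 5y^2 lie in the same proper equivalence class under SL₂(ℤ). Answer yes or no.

D₁ = 96, D₂ = 96
river cycle of f (length 4): (-5, 6, 3), (3, 6, -5), (-5, 4, 4), (4, 4, -5)
river cycle of g (length 4): (5, 4, -4), (-4, 4, 5), (5, 6, -3), (-3, 6, 5)
cycles differ ⇒ inequivalent

no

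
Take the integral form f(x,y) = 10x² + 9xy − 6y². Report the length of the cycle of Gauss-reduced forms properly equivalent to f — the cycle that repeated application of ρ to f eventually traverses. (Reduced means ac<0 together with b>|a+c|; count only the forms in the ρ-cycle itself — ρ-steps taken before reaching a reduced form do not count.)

D = 321, ⌊√D⌋ = 17
river: ρ → (-6,15,4)
river: ρ → (4,17,-2)
river: ρ → (-2,15,12)
river: ρ → (12,9,-5)
river: ρ → (-5,11,10)
river: ρ → (10,9,-6)
ρ-cycle length = 6 (tail of 0 descent steps not counted)

6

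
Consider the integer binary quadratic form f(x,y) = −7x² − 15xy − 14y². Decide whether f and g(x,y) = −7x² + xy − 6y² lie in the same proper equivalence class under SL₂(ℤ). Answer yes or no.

D₁ = -167, D₂ = -167
f is negative-definite; reduce −f:
−f: translate: b→1 (≡15 mod 14), so (7,15,14)→(7,1,6)
−f: flip: (7,1,6)→(6,-1,7)
−f: reduced (well bottom): (6,-1,7) with a≤c, −a<b≤a
flip sign back: reduced form of f is (-6,1,-7)
g is negative-definite; reduce −g:
−g: flip: (7,-1,6)→(6,1,7)
−g: reduced (well bottom): (6,1,7) with a≤c, −a<b≤a
flip sign back: reduced form of g is (-6,-1,-7)
reduced forms (-6, 1, -7) vs (-6, -1, -7) ⇒ inequivalent

no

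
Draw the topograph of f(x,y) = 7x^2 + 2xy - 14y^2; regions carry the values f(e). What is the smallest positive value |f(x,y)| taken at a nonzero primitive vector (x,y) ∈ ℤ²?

descent: ρ → (-14,-2,7)
descent: ρ → (7,16,-5)  [lands on river]
river: ρ → (-5,14,10)
river: ρ → (10,6,-9)
river: ρ → (-9,12,7)
closes: descent 2, river 4
min |a| on river = 5

5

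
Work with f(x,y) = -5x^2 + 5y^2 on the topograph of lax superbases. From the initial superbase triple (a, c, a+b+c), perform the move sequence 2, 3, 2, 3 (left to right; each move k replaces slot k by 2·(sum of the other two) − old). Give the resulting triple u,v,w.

start (-5,5,0) = (f(1,0),f(0,1),f(1,1))
replace slot 2: 2·((-5)+0) − 5 = -15 → (-5,-15,0)
replace slot 3: 2·((-5)+(-15)) − 0 = -40 → (-5,-15,-40)
replace slot 2: 2·((-5)+(-40)) − (-15) = -75 → (-5,-75,-40)
replace slot 3: 2·((-5)+(-75)) − (-40) = -120 → (-5,-75,-120)

-5,-75,-120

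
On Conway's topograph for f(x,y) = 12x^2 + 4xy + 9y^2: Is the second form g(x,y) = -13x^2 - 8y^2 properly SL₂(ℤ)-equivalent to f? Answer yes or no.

D₁ = -416, D₂ = -416
f: flip: (12,4,9)→(9,-4,12)
f: reduced (well bottom): (9,-4,12) with a≤c, −a<b≤a
g is negative-definite; reduce −g:
−g: flip: (13,0,8)→(8,0,13)
−g: reduced (well bottom): (8,0,13) with a≤c, −a<b≤a
flip sign back: reduced form of g is (-8,0,-13)
reduced forms (9, -4, 12) vs (-8, 0, -13) ⇒ inequivalent

no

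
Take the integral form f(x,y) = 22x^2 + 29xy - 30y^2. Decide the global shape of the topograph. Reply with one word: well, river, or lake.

D = b²−4ac = 29² − 4·22·(-30) = 3481
D = 59² is a perfect square ⇒ form factors over ℤ ⇒ lakes

lake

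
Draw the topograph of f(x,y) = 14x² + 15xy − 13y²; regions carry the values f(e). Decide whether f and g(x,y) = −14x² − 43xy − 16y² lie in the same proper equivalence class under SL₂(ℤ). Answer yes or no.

D₁ = 953, D₂ = 953
river cycle of f (length 38): (-13, 11, 16), (16, 21, -8), (-8, 27, 7), (7, 29, -4), (-4, 27, 14), (14, 29, -2), (-2, 27, 28), (28, 29, -1), (-1, 29, 28), (28, 27, -2), … (28 more)
river cycle of g (length 38): (-16, 11, 13), (13, 15, -14), (-14, 13, 14), (14, 15, -13), (-13, 11, 16), (16, 21, -8), (-8, 27, 7), (7, 29, -4), (-4, 27, 14), (14, 29, -2), … (28 more)
cycles coincide ⇒ equivalent

yes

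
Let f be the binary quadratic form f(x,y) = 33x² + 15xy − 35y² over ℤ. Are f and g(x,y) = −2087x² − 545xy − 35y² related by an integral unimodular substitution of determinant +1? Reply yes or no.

D₁ = 4845, D₂ = 4845
river cycle of f (length 10): (-35, 55, 13), (13, 49, -47), (-47, 45, 15), (15, 45, -47), (-47, 49, 13), (13, 55, -35), (-35, 15, 33), (33, 51, -17), (-17, 51, 33), (33, 15, -35)
river cycle of g (length 10): (-35, 55, 13), (13, 49, -47), (-47, 45, 15), (15, 45, -47), (-47, 49, 13), (13, 55, -35), (-35, 15, 33), (33, 51, -17), (-17, 51, 33), (33, 15, -35)
cycles coincide ⇒ equivalent

yes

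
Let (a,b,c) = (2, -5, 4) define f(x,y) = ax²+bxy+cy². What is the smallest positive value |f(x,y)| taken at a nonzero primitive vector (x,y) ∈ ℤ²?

translate: b→-1 (≡-5 mod 4), so (2,-5,4)→(2,-1,1)
flip: (2,-1,1)→(1,1,2)
reduced (well bottom): (1,1,2) with a≤c, −a<b≤a
well minimum = a = 1

1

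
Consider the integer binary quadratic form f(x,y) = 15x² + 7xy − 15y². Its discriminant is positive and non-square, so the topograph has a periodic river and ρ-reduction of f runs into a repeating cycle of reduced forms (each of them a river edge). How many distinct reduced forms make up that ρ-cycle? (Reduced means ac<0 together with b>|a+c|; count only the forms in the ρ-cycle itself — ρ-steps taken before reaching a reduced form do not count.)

D = 949, ⌊√D⌋ = 30
river: ρ → (-15,23,7)
river: ρ → (7,19,-21)
river: ρ → (-21,23,5)
river: ρ → (5,27,-11)
river: ρ → (-11,17,15)
river: ρ → (15,13,-13)
river: ρ → (-13,13,15)
river: ρ → (15,17,-11)
river: ρ → (-11,27,5)
river: ρ → (5,23,-21)
river: ρ → (-21,19,7)
river: ρ → (7,23,-15)
river: ρ → (-15,7,15)
river: ρ → (15,23,-7)
river: ρ → (-7,19,21)
river: ρ → (21,23,-5)
river: ρ → (-5,27,11)
river: ρ → (11,17,-15)
river: ρ → (-15,13,13)
river: ρ → (13,13,-15)
river: ρ → (-15,17,11)
river: ρ → (11,27,-5)
river: ρ → (-5,23,21)
river: ρ → (21,19,-7)
river: ρ → (-7,23,15)
river: ρ → (15,7,-15)
ρ-cycle length = 26 (tail of 0 descent steps not counted)

26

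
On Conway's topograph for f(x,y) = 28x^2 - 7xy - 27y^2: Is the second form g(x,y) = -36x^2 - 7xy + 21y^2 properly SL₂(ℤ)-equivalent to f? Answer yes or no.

D₁ = 3073, D₂ = 3073
river cycle of f (length 60): (-27, 7, 28), (28, 49, -6), (-6, 47, 36), (36, 25, -17), (-17, 43, 18), (18, 29, -31), (-31, 33, 16), (16, 31, -33), (-33, 35, 14), (14, 49, -12), … (50 more)
river cycle of g (length 60): (21, 49, -8), (-8, 47, 27), (27, 7, -28), (-28, 49, 6), (6, 47, -36), (-36, 25, 17), (17, 43, -18), (-18, 29, 31), (31, 33, -16), (-16, 31, 33), … (50 more)
cycles differ ⇒ inequivalent

no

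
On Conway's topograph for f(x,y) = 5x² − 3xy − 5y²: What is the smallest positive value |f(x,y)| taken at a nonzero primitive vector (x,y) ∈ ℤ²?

descent: ρ → (-5,3,5)  [lands on river]
river: ρ → (5,7,-3)
river: ρ → (-3,5,7)
river: ρ → (7,9,-1)
river: ρ → (-1,9,7)
river: ρ → (7,5,-3)
river: ρ → (-3,7,5)
river: ρ → (5,3,-5)
river: ρ → (-5,7,3)
river: ρ → (3,5,-7)
river: ρ → (-7,9,1)
river: ρ → (1,9,-7)
river: ρ → (-7,5,3)
river: ρ → (3,7,-5)
closes: descent 1, river 14
min |a| on river = 1

1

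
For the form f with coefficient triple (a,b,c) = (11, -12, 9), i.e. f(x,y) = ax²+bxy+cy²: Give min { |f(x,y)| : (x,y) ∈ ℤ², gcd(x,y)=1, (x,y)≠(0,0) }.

translate: b→10 (≡-12 mod 22), so (11,-12,9)→(11,10,8)
flip: (11,10,8)→(8,-10,11)
translate: b→6 (≡-10 mod 16), so (8,-10,11)→(8,6,9)
reduced (well bottom): (8,6,9) with a≤c, −a<b≤a
well minimum = a = 8

8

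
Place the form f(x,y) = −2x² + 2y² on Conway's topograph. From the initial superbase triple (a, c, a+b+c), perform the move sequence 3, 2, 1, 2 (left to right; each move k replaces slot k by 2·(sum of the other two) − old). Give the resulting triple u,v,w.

start (-2,2,0) = (f(1,0),f(0,1),f(1,1))
replace slot 3: 2·((-2)+2) − 0 = 0 → (-2,2,0)
replace slot 2: 2·((-2)+0) − 2 = -6 → (-2,-6,0)
replace slot 1: 2·((-6)+0) − (-2) = -10 → (-10,-6,0)
replace slot 2: 2·((-10)+0) − (-6) = -14 → (-10,-14,0)

-10,-14,0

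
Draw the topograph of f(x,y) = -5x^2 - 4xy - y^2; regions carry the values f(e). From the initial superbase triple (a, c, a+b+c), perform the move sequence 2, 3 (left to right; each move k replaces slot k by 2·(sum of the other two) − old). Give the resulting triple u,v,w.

start (-5,-1,-10) = (f(1,0),f(0,1),f(1,1))
replace slot 2: 2·((-5)+(-10)) − (-1) = -29 → (-5,-29,-10)
replace slot 3: 2·((-5)+(-29)) − (-10) = -58 → (-5,-29,-58)

-5,-29,-58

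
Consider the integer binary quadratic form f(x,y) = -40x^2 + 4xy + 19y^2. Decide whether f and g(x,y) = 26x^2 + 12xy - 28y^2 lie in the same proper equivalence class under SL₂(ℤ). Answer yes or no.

D₁ = 3056, D₂ = 3056
river cycle of f (length 32): (19, 34, -25), (-25, 16, 28), (28, 40, -13), (-13, 38, 31), (31, 24, -20), (-20, 16, 35), (35, 54, -1), (-1, 54, 35), (35, 16, -20), (-20, 24, 31), … (22 more)
river cycle of g (length 16): (-28, 44, 10), (10, 36, -44), (-44, 52, 2), (2, 52, -44), (-44, 36, 10), (10, 44, -28), (-28, 12, 26), (26, 40, -14), (-14, 44, 20), (20, 36, -22), … (6 more)
cycles differ ⇒ inequivalent

no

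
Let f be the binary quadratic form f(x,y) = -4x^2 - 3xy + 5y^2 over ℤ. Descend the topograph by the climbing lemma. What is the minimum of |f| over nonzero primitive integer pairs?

descent: ρ → (5,3,-4)  [lands on river]
river: ρ → (-4,5,4)
river: ρ → (4,3,-5)
river: ρ → (-5,7,2)
river: ρ → (2,9,-1)
river: ρ → (-1,9,2)
river: ρ → (2,7,-5)
river: ρ → (-5,3,4)
river: ρ → (4,5,-4)
river: ρ → (-4,3,5)
river: ρ → (5,7,-2)
river: ρ → (-2,9,1)
river: ρ → (1,9,-2)
river: ρ → (-2,7,5)
closes: descent 1, river 14
min |a| on river = 1

1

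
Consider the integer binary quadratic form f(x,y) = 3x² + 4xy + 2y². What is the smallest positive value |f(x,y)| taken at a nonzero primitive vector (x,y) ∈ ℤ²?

translate: b→-2 (≡4 mod 6), so (3,4,2)→(3,-2,1)
flip: (3,-2,1)→(1,2,3)
translate: b→0 (≡2 mod 2), so (1,2,3)→(1,0,2)
reduced (well bottom): (1,0,2) with a≤c, −a<b≤a
well minimum = a = 1

1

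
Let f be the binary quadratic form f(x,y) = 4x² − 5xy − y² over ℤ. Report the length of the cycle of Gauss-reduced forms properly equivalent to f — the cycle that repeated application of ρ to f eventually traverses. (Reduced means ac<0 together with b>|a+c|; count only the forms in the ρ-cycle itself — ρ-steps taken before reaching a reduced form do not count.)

D = 41, ⌊√D⌋ = 6
descent: ρ → (-1,5,4)  [lands on river]
river: ρ → (4,3,-2)
river: ρ → (-2,5,2)
river: ρ → (2,3,-4)
river: ρ → (-4,5,1)
river: ρ → (1,5,-4)
river: ρ → (-4,3,2)
river: ρ → (2,5,-2)
river: ρ → (-2,3,4)
river: ρ → (4,5,-1)
ρ-cycle length = 10 (tail of 1 descent step not counted)

10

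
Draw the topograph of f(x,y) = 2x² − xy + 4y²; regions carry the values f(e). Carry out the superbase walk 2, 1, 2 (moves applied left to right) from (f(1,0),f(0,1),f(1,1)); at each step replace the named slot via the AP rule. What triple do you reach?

start (2,4,5) = (f(1,0),f(0,1),f(1,1))
replace slot 2: 2·(2+5) − 4 = 10 → (2,10,5)
replace slot 1: 2·(10+5) − 2 = 28 → (28,10,5)
replace slot 2: 2·(28+5) − 10 = 56 → (28,56,5)

28,56,5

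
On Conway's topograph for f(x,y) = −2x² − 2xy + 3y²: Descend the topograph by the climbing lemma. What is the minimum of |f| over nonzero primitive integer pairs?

descent: ρ → (3,2,-2)  [lands on river]
river: ρ → (-2,2,3)
river: ρ → (3,4,-1)
river: ρ → (-1,4,3)
closes: descent 1, river 4
min |a| on river = 1

1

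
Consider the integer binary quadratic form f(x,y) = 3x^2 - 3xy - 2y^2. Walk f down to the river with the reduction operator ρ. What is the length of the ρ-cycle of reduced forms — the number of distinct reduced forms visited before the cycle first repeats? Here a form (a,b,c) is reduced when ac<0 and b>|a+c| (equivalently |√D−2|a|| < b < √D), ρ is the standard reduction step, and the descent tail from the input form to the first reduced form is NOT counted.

D = 33, ⌊√D⌋ = 5
descent: ρ → (-2,3,3)  [lands on river]
river: ρ → (3,3,-2)
river: ρ → (-2,5,1)
river: ρ → (1,5,-2)
ρ-cycle length = 4 (tail of 1 descent step not counted)

4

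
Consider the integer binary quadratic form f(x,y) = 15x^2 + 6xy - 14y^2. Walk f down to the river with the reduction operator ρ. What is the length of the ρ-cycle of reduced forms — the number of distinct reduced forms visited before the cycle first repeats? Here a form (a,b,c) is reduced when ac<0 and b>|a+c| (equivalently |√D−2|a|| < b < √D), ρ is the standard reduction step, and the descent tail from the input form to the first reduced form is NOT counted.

D = 876, ⌊√D⌋ = 29
river: ρ → (-14,22,7)
river: ρ → (7,20,-17)
river: ρ → (-17,14,10)
river: ρ → (10,26,-5)
river: ρ → (-5,24,15)
river: ρ → (15,6,-14)
ρ-cycle length = 6 (tail of 0 descent steps not counted)

6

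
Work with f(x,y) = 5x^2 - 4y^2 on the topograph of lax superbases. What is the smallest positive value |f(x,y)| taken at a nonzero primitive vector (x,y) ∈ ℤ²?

descent: ρ → (-4,8,1)  [lands on river]
river: ρ → (1,8,-4)
closes: descent 1, river 2
min |a| on river = 1

1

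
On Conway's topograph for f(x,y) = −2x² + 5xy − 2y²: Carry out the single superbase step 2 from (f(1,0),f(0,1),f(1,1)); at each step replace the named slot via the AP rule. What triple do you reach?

start (-2,-2,1) = (f(1,0),f(0,1),f(1,1))
replace slot 2: 2·((-2)+1) − (-2) = 0 → (-2,0,1)

-2,0,1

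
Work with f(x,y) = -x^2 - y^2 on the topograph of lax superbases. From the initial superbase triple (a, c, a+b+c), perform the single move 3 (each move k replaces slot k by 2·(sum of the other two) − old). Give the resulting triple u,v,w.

start (-1,-1,-2) = (f(1,0),f(0,1),f(1,1))
replace slot 3: 2·((-1)+(-1)) − (-2) = -2 → (-1,-1,-2)

-1,-1,-2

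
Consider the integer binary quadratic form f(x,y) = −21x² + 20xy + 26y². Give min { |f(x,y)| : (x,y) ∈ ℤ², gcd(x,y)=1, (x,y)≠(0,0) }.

river: ρ → (26,32,-15)
river: ρ → (-15,28,30)
river: ρ → (30,32,-13)
river: ρ → (-13,46,9)
river: ρ → (9,44,-18)
river: ρ → (-18,28,25)
river: ρ → (25,22,-21)
river: ρ → (-21,20,26)
closes: descent 0, river 8
min |a| on river = 9

9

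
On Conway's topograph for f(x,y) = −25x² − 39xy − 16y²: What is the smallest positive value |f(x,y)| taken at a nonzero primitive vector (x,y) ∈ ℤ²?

translate: b→-11 (≡39 mod 50), so (25,39,16)→(25,-11,2)
flip: (25,-11,2)→(2,11,25)
translate: b→-1 (≡11 mod 4), so (2,11,25)→(2,-1,10)
reduced (well bottom): (2,-1,10) with a≤c, −a<b≤a
well minimum |f| = |-2| = 2 (negative-definite)

2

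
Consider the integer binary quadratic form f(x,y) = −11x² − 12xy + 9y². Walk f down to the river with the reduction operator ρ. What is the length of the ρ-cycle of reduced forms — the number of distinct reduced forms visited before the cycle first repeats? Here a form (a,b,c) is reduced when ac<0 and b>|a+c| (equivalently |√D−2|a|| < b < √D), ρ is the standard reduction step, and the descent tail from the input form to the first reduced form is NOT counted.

D = 540, ⌊√D⌋ = 23
descent: ρ → (9,12,-11)  [lands on river]
river: ρ → (-11,10,10)
river: ρ → (10,10,-11)
river: ρ → (-11,12,9)
river: ρ → (9,6,-14)
river: ρ → (-14,22,1)
river: ρ → (1,22,-14)
river: ρ → (-14,6,9)
ρ-cycle length = 8 (tail of 1 descent step not counted)

8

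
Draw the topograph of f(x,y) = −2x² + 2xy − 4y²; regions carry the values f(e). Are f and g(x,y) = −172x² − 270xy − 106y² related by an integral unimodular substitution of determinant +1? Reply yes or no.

D₁ = -28, D₂ = -28
f is negative-definite; reduce −f:
−f: translate: b→2 (≡-2 mod 4), so (2,-2,4)→(2,2,4)
−f: reduced (well bottom): (2,2,4) with a≤c, −a<b≤a
flip sign back: reduced form of f is (-2,-2,-4)
g is negative-definite; reduce −g:
−g: translate: b→-74 (≡270 mod 344), so (172,270,106)→(172,-74,8)
−g: flip: (172,-74,8)→(8,74,172)
−g: translate: b→-6 (≡74 mod 16), so (8,74,172)→(8,-6,2)
−g: flip: (8,-6,2)→(2,6,8)
−g: translate: b→2 (≡6 mod 4), so (2,6,8)→(2,2,4)
−g: reduced (well bottom): (2,2,4) with a≤c, −a<b≤a
flip sign back: reduced form of g is (-2,-2,-4)
reduced forms (-2, -2, -4) vs (-2, -2, -4) ⇒ equivalent

yes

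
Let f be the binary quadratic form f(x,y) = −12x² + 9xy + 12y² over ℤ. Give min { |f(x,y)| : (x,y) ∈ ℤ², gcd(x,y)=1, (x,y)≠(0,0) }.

river: ρ → (12,15,-9)
river: ρ → (-9,21,6)
river: ρ → (6,15,-18)
river: ρ → (-18,21,3)
river: ρ → (3,21,-18)
river: ρ → (-18,15,6)
river: ρ → (6,21,-9)
river: ρ → (-9,15,12)
river: ρ → (12,9,-12)
river: ρ → (-12,15,9)
river: ρ → (9,21,-6)
river: ρ → (-6,15,18)
river: ρ → (18,21,-3)
river: ρ → (-3,21,18)
river: ρ → (18,15,-6)
river: ρ → (-6,21,9)
river: ρ → (9,15,-12)
river: ρ → (-12,9,12)
closes: descent 0, river 18
min |a| on river = 3

3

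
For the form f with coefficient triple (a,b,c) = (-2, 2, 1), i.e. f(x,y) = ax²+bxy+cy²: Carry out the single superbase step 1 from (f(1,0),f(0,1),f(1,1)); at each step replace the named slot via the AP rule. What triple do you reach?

start (-2,1,1) = (f(1,0),f(0,1),f(1,1))
replace slot 1: 2·(1+1) − (-2) = 6 → (6,1,1)

6,1,1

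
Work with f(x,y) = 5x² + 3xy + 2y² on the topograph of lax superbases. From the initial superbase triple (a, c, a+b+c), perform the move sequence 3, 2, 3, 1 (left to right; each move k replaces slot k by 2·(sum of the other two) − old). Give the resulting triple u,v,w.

start (5,2,10) = (f(1,0),f(0,1),f(1,1))
replace slot 3: 2·(5+2) − 10 = 4 → (5,2,4)
replace slot 2: 2·(5+4) − 2 = 16 → (5,16,4)
replace slot 3: 2·(5+16) − 4 = 38 → (5,16,38)
replace slot 1: 2·(16+38) − 5 = 103 → (103,16,38)

103,16,38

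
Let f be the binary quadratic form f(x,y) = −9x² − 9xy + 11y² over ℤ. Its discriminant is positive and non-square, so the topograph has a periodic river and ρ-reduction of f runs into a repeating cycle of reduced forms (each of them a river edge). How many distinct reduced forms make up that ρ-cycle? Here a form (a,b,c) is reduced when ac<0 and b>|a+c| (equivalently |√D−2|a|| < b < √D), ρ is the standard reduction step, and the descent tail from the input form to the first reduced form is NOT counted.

D = 477, ⌊√D⌋ = 21
descent: ρ → (11,9,-9)  [lands on river]
river: ρ → (-9,9,11)
river: ρ → (11,13,-7)
river: ρ → (-7,15,9)
river: ρ → (9,21,-1)
river: ρ → (-1,21,9)
river: ρ → (9,15,-7)
river: ρ → (-7,13,11)
ρ-cycle length = 8 (tail of 1 descent step not counted)

8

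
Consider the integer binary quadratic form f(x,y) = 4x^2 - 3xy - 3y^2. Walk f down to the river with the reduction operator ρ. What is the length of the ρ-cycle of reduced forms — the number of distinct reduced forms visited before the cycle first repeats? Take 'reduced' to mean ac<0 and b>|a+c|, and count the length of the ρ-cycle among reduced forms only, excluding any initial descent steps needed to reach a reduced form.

D = 57, ⌊√D⌋ = 7
descent: ρ → (-3,3,4)  [lands on river]
river: ρ → (4,5,-2)
river: ρ → (-2,7,1)
river: ρ → (1,7,-2)
river: ρ → (-2,5,4)
river: ρ → (4,3,-3)
ρ-cycle length = 6 (tail of 1 descent step not counted)

6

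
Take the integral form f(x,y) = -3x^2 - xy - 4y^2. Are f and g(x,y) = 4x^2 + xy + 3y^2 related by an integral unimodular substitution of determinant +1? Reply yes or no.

D₁ = -47, D₂ = -47
f is negative-definite; reduce −f:
−f: reduced (well bottom): (3,1,4) with a≤c, −a<b≤a
flip sign back: reduced form of f is (-3,-1,-4)
g: flip: (4,1,3)→(3,-1,4)
g: reduced (well bottom): (3,-1,4) with a≤c, −a<b≤a
reduced forms (-3, -1, -4) vs (3, -1, 4) ⇒ inequivalent

no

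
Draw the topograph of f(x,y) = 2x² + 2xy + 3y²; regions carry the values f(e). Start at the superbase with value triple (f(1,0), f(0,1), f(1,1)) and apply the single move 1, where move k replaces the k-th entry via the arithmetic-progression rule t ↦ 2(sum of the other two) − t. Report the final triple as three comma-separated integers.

start (2,3,7) = (f(1,0),f(0,1),f(1,1))
replace slot 1: 2·(3+7) − 2 = 18 → (18,3,7)

18,3,7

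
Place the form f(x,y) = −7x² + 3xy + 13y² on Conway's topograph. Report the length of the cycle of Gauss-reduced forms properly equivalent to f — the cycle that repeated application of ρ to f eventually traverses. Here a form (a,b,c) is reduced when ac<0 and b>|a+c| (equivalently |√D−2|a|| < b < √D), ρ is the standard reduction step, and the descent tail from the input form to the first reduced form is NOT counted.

D = 373, ⌊√D⌋ = 19
descent: ρ → (13,-3,-7)
descent: ρ → (-7,17,3)  [lands on river]
river: ρ → (3,19,-1)
river: ρ → (-1,19,3)
river: ρ → (3,17,-7)
river: ρ → (-7,11,9)
river: ρ → (9,7,-9)
river: ρ → (-9,11,7)
river: ρ → (7,17,-3)
river: ρ → (-3,19,1)
river: ρ → (1,19,-3)
river: ρ → (-3,17,7)
river: ρ → (7,11,-9)
river: ρ → (-9,7,9)
river: ρ → (9,11,-7)
ρ-cycle length = 14 (tail of 2 descent steps not counted)

14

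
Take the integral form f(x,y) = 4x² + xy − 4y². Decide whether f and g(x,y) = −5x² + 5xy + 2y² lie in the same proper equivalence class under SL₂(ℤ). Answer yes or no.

D₁ = 65, D₂ = 65
river cycle of f (length 6): (-4, 7, 1), (1, 7, -4), (-4, 1, 4), (4, 7, -1), (-1, 7, 4), (4, 1, -4)
river cycle of g (length 6): (2, 7, -2), (-2, 5, 5), (5, 5, -2), (-2, 7, 2), (2, 5, -5), (-5, 5, 2)
cycles differ ⇒ inequivalent

no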